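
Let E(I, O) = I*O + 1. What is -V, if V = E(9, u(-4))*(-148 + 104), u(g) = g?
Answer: -1540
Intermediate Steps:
E(I, O) = 1 + I*O
V = 1540 (V = (1 + 9*(-4))*(-148 + 104) = (1 - 36)*(-44) = -35*(-44) = 1540)
-V = -1*1540 = -1540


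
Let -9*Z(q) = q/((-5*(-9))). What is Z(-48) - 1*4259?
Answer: -574949/135 ≈ -4258.9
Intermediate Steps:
Z(q) = -q/405 (Z(q) = -q/(9*((-5*(-9)))) = -q/(9*45) = -q/405)
Z(-48) - 1*4259 = -1/405*(-48) - 1*4259 = 16/135 - 4259 = -574949/135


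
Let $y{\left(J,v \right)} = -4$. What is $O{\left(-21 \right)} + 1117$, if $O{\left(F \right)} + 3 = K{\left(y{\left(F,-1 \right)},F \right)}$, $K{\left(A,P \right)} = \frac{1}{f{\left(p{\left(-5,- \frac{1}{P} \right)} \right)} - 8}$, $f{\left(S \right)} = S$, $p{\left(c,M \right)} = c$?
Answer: $\frac{14481}{13} \approx 1113.9$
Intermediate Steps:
$K{\left(A,P \right)} = - \frac{1}{13}$ ($K{\left(A,P \right)} = \frac{1}{-5 - 8} = \frac{1}{-13} = - \frac{1}{13}$)
$O{\left(F \right)} = - \frac{40}{13}$ ($O{\left(F \right)} = -3 - \frac{1}{13} = - \frac{40}{13}$)
$O{\left(-21 \right)} + 1117 = - \frac{40}{13} + 1117 = \frac{14481}{13}$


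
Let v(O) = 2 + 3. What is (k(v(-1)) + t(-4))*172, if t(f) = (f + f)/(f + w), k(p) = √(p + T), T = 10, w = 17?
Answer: -1376/13 + 172*√15 ≈ 560.31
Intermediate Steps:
v(O) = 5
k(p) = √(10 + p) (k(p) = √(p + 10) = √(10 + p))
t(f) = 2*f/(17 + f) (t(f) = (f + f)/(f + 17) = (2*f)/(17 + f) = 2*f/(17 + f))
(k(v(-1)) + t(-4))*172 = (√(10 + 5) + 2*(-4)/(17 - 4))*172 = (√15 + 2*(-4)/13)*172 = (√15 + 2*(-4)*(1/13))*172 = (√15 - 8/13)*172 = (-8/13 + √15)*172 = -1376/13 + 172*√15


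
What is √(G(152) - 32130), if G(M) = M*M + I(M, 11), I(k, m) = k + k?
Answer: 7*I*√178 ≈ 93.392*I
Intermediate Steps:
I(k, m) = 2*k
G(M) = M² + 2*M (G(M) = M*M + 2*M = M² + 2*M)
√(G(152) - 32130) = √(152*(2 + 152) - 32130) = √(152*154 - 32130) = √(23408 - 32130) = √(-8722) = 7*I*√178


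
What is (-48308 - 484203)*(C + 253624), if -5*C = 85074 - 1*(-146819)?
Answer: -551802275997/5 ≈ -1.1036e+11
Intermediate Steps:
C = -231893/5 (C = -(85074 - 1*(-146819))/5 = -(85074 + 146819)/5 = -⅕*231893 = -231893/5 ≈ -46379.)
(-48308 - 484203)*(C + 253624) = (-48308 - 484203)*(-231893/5 + 253624) = -532511*1036227/5 = -551802275997/5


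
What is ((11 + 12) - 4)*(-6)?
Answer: -114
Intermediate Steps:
((11 + 12) - 4)*(-6) = (23 - 4)*(-6) = 19*(-6) = -114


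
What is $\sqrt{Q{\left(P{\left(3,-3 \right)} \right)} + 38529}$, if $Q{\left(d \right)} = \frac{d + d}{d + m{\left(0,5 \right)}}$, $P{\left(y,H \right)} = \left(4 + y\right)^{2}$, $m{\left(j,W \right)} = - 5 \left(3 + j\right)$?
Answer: $\frac{\sqrt{11135714}}{17} \approx 196.3$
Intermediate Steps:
$m{\left(j,W \right)} = -15 - 5 j$
$Q{\left(d \right)} = \frac{2 d}{-15 + d}$ ($Q{\left(d \right)} = \frac{d + d}{d - 15} = \frac{2 d}{d + \left(-15 + 0\right)} = \frac{2 d}{d - 15} = \frac{2 d}{-15 + d}$)
$\sqrt{Q{\left(P{\left(3,-3 \right)} \right)} + 38529} = \sqrt{\frac{2 \left(4 + 3\right)^{2}}{-15 + \left(4 + 3\right)^{2}} + 38529} = \sqrt{\frac{2 \cdot 7^{2}}{-15 + 7^{2}} + 38529} = \sqrt{2 \cdot 49 \frac{1}{-15 + 49} + 38529} = \sqrt{2 \cdot 49 \cdot \frac{1}{34} + 38529} = \sqrt{\frac{49}{17} + 38529} = \sqrt{\frac{655042}{17}} = \frac{\sqrt{11135714}}{17}$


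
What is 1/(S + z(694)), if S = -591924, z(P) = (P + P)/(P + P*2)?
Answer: -3/1775770 ≈ -1.6894e-6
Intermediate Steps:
z(P) = 2/3 (z(P) = (2*P)/(P + 2*P) = (2*P)/((3*P)) = (2*P)*(1/(3*P)) = 2/3)
1/(S + z(694)) = 1/(-591924 + 2/3) = 1/(-1775770/3) = -3/1775770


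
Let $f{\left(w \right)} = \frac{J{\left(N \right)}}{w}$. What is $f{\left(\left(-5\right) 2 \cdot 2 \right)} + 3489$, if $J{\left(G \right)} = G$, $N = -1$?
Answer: $\frac{69781}{20} \approx 3489.1$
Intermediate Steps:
$f{\left(w \right)} = - \frac{1}{w}$
$f{\left(\left(-5\right) 2 \cdot 2 \right)} + 3489 = - \frac{1}{\left(-5\right) 2 \cdot 2} + 3489 = - \frac{1}{\left(-10\right) 2} + 3489 = - \frac{1}{-20} + 3489 = \left(-1\right) \left(- \frac{1}{20}\right) + 3489 = \frac{1}{20} + 3489 = \frac{69781}{20}$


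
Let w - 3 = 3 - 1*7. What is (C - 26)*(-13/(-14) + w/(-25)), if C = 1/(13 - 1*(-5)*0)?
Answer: -114243/4550 ≈ -25.108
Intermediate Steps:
w = -1 (w = 3 + (3 - 1*7) = 3 + (3 - 7) = 3 - 4 = -1)
C = 1/13 (C = 1/(13 + 5*0) = 1/(13 + 0) = 1/13 ≈ 0.076923)
(C - 26)*(-13/(-14) + w/(-25)) = (1/13 - 26)*(-13/(-14) - 1/(-25)) = -337*(-13*(-1/14) - 1*(-1/25))/13 = -337*(13/14 + 1/25)/13 = -337/13*339/350 = -114243/4550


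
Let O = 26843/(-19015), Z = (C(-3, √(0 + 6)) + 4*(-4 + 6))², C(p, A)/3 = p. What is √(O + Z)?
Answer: 2*I*√37212355/19015 ≈ 0.64162*I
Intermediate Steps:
C(p, A) = 3*p
Z = 1 (Z = (3*(-3) + 4*(-4 + 6))² = (-9 + 4*2)² = (-9 + 8)² = (-1)² = 1)
O = -26843/19015 (O = 26843*(-1/19015) = -26843/19015 ≈ -1.4117)
√(O + Z) = √(-26843/19015 + 1) = √(-7828/19015) = 2*I*√37212355/19015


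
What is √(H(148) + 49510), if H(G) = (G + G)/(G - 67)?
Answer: √4010606/9 ≈ 222.52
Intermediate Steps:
H(G) = 2*G/(-67 + G) (H(G) = (2*G)/(-67 + G) = 2*G/(-67 + G))
√(H(148) + 49510) = √(2*148/(-67 + 148) + 49510) = √(2*148/81 + 49510) = √(2*148*(1/81) + 49510) = √(296/81 + 49510) = √(4010606/81) = √4010606/9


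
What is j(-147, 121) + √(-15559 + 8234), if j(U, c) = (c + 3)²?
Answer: 15376 + 5*I*√293 ≈ 15376.0 + 85.586*I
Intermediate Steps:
j(U, c) = (3 + c)²
j(-147, 121) + √(-15559 + 8234) = (3 + 121)² + √(-15559 + 8234) = 124² + √(-7325) = 15376 + 5*I*√293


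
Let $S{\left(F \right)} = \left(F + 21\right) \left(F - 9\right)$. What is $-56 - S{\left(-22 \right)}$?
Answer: $-87$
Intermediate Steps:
$S{\left(F \right)} = \left(-9 + F\right) \left(21 + F\right)$ ($S{\left(F \right)} = \left(21 + F\right) \left(-9 + F\right) = \left(-9 + F\right) \left(21 + F\right)$)
$-56 - S{\left(-22 \right)} = -56 - \left(-189 + \left(-22\right)^{2} + 12 \left(-22\right)\right) = -56 - \left(-189 + 484 - 264\right) = -56 - 31 = -87$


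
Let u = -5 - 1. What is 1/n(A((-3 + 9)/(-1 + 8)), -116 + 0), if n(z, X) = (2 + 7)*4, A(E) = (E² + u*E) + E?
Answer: 1/36 ≈ 0.027778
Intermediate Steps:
u = -6
A(E) = E² - 5*E (A(E) = (E² - 6*E) + E = E² - 5*E)
n(z, X) = 36 (n(z, X) = 9*4 = 36)
1/n(A((-3 + 9)/(-1 + 8)), -116 + 0) = 1/36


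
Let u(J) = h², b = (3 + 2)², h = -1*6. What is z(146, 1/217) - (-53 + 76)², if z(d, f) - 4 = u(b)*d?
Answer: 4731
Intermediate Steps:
h = -6
b = 25 (b = 5² = 25)
u(J) = 36 (u(J) = (-6)² = 36)
z(d, f) = 4 + 36*d
z(146, 1/217) - (-53 + 76)² = (4 + 36*146) - (-53 + 76)² = (4 + 5256) - 1*23² = 5260 - 1*529 = 5260 - 529 = 4731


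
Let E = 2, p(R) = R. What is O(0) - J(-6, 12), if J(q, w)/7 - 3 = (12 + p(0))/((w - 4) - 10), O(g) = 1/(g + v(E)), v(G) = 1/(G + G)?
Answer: 25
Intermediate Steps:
v(G) = 1/(2*G)
O(g) = 1/(1/4 + g) (O(g) = 1/(g + (1/2)/2) = 1/(g + (1/2)*(1/2)) = 1/(g + 1/4) = 1/(1/4 + g))
J(q, w) = 21 + 84/(-14 + w) (J(q, w) = 21 + 7*((12 + 0)/((w - 4) - 10)) = 21 + 7*(12/((-4 + w) - 10)) = 21 + 7*(12/(-14 + w)) = 21 + 84/(-14 + w))
O(0) - J(-6, 12) = 4/(1 + 4*0) - 21*(-10 + 12)/(-14 + 12) = 4/(1 + 0) - 21*2/(-2) = 4/1 - 21*(-1)*2/2 = 4*1 - 1*(-21) = 4 + 21 = 25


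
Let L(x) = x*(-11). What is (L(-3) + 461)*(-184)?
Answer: -90896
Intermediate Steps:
L(x) = -11*x
(L(-3) + 461)*(-184) = (-11*(-3) + 461)*(-184) = (33 + 461)*(-184) = 494*(-184) = -90896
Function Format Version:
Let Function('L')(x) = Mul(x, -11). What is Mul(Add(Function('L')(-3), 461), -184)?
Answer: -90896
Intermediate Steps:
Function('L')(x) = Mul(-11, x)
Mul(Add(Function('L')(-3), 461), -184) = Mul(Add(Mul(-11, -3), 461), -184) = Mul(Add(33, 461), -184) = Mul(494, -184) = -90896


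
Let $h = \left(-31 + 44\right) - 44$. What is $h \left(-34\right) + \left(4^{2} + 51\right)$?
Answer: $1121$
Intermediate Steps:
$h = -31$ ($h = 13 - 44 = -31$)
$h \left(-34\right) + \left(4^{2} + 51\right) = \left(-31\right) \left(-34\right) + \left(4^{2} + 51\right) = 1054 + \left(16 + 51\right) = 1054 + 67 = 1121$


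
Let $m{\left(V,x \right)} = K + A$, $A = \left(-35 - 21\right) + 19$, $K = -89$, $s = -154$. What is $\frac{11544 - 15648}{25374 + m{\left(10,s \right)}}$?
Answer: $- \frac{171}{1052} \approx -0.16255$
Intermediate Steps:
$A = -37$ ($A = -56 + 19 = -37$)
$m{\left(V,x \right)} = -126$ ($m{\left(V,x \right)} = -89 - 37 = -126$)
$\frac{11544 - 15648}{25374 + m{\left(10,s \right)}} = \frac{11544 - 15648}{25374 - 126} = - \frac{4104}{25248} = \left(-4104\right) \frac{1}{25248} = - \frac{171}{1052}$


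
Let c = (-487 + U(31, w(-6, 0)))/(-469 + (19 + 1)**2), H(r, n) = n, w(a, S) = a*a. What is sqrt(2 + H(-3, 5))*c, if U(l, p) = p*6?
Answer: 271*sqrt(7)/69 ≈ 10.391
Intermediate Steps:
w(a, S) = a**2
U(l, p) = 6*p
c = 271/69 (c = (-487 + 6*(-6)**2)/(-469 + (19 + 1)**2) = (-487 + 6*36)/(-469 + 20**2) = (-487 + 216)/(-469 + 400) = -271/(-69) = -271*(-1/69) = 271/69 ≈ 3.9275)
sqrt(2 + H(-3, 5))*c = sqrt(2 + 5)*(271/69) = sqrt(7)*(271/69) = 271*sqrt(7)/69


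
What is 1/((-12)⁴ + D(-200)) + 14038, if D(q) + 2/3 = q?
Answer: 864825031/61606 ≈ 14038.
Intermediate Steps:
D(q) = -⅔ + q
1/((-12)⁴ + D(-200)) + 14038 = 1/((-12)⁴ + (-⅔ - 200)) + 14038 = 1/(20736 - 602/3) + 14038 = 1/(61606/3) + 14038 = 3/61606 + 14038 = 864825031/61606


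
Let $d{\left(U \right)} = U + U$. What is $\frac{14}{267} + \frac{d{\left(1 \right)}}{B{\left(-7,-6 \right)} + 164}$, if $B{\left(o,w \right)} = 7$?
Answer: $\frac{976}{15219} \approx 0.06413$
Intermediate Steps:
$d{\left(U \right)} = 2 U$
$\frac{14}{267} + \frac{d{\left(1 \right)}}{B{\left(-7,-6 \right)} + 164} = \frac{14}{267} + \frac{2 \cdot 1}{7 + 164} = 14 \cdot \frac{1}{267} + \frac{2}{171} = \frac{14}{267} + 2 \cdot \frac{1}{171} = \frac{14}{267} + \frac{2}{171} = \frac{976}{15219}$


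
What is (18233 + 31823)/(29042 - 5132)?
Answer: 25028/11955 ≈ 2.0935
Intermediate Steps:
(18233 + 31823)/(29042 - 5132) = 50056/23910 = 50056*(1/23910) = 25028/11955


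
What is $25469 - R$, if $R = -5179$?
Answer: $30648$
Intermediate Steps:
$25469 - R = 25469 - -5179 = 25469 + 5179 = 30648$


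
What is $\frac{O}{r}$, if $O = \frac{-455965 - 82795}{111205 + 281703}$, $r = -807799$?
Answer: $\frac{134690}{79347672373} \approx 1.6975 \cdot 10^{-6}$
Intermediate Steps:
$O = - \frac{134690}{98227}$ ($O = - \frac{538760}{392908} = \left(-538760\right) \frac{1}{392908} = - \frac{134690}{98227} \approx -1.3712$)
$\frac{O}{r} = - \frac{134690}{98227 \left(-807799\right)} = \left(- \frac{134690}{98227}\right) \left(- \frac{1}{807799}\right) = \frac{134690}{79347672373}$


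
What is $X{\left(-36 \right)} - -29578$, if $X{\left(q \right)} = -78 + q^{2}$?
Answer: $30796$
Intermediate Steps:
$X{\left(-36 \right)} - -29578 = \left(-78 + \left(-36\right)^{2}\right) - -29578 = \left(-78 + 1296\right) + 29578 = 1218 + 29578 = 30796$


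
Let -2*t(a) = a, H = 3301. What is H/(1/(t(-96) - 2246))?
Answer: -7255598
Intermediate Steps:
t(a) = -a/2
H/(1/(t(-96) - 2246)) = 3301/(1/(-½*(-96) - 2246)) = 3301/(1/(48 - 2246)) = 3301/(1/(-2198)) = 3301/(-1/2198) = 3301*(-2198) = -7255598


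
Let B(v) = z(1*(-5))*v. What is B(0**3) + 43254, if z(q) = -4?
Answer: 43254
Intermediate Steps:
B(v) = -4*v
B(0**3) + 43254 = -4*0**3 + 43254 = -4*0 + 43254 = 0 + 43254 = 43254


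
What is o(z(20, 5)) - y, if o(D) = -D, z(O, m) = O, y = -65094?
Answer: 65074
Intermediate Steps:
o(z(20, 5)) - y = -1*20 - 1*(-65094) = -20 + 65094 = 65074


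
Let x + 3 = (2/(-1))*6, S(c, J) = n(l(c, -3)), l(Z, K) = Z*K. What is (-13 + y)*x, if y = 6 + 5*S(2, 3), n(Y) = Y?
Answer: 555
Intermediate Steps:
l(Z, K) = K*Z
S(c, J) = -3*c
y = -24 (y = 6 + 5*(-3*2) = 6 + 5*(-6) = 6 - 30 = -24)
x = -15 (x = -3 + (2/(-1))*6 = -3 + (2*(-1))*6 = -3 - 2*6 = -3 - 12 = -15)
(-13 + y)*x = (-13 - 24)*(-15) = -37*(-15) = 555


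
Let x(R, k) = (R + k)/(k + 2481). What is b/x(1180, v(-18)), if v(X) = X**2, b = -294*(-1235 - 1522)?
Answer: 1136807595/752 ≈ 1.5117e+6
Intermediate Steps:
b = 810558 (b = -294*(-2757) = 810558)
x(R, k) = (R + k)/(2481 + k)
b/x(1180, v(-18)) = 810558/(((1180 + (-18)**2)/(2481 + (-18)**2))) = 810558/(((1180 + 324)/(2481 + 324))) = 810558/((1504/2805)) = 810558/(((1/2805)*1504)) = 810558/(1504/2805) = 810558*(2805/1504) = 1136807595/752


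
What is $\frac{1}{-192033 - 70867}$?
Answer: $- \frac{1}{262900} \approx -3.8037 \cdot 10^{-6}$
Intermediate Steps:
$\frac{1}{-192033 - 70867} = \frac{1}{-262900} = - \frac{1}{262900}$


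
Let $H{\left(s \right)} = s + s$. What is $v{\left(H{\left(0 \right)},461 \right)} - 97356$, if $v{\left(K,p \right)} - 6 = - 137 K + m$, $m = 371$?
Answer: $-96979$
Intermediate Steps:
$H{\left(s \right)} = 2 s$
$v{\left(K,p \right)} = 377 - 137 K$ ($v{\left(K,p \right)} = 6 - \left(-371 + 137 K\right) = 377 - 137 K$)
$v{\left(H{\left(0 \right)},461 \right)} - 97356 = \left(377 - 137 \cdot 2 \cdot 0\right) - 97356 = \left(377 - 0\right) - 97356 = \left(377 + 0\right) - 97356 = 377 - 97356 = -96979$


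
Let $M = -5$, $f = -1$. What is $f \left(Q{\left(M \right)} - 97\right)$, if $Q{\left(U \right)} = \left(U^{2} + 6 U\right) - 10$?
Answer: $112$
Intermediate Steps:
$Q{\left(U \right)} = -10 + U^{2} + 6 U$
$f \left(Q{\left(M \right)} - 97\right) = - (\left(-10 + \left(-5\right)^{2} + 6 \left(-5\right)\right) - 97) = - (\left(-10 + 25 - 30\right) - 97) = - (-15 - 97) = \left(-1\right) \left(-112\right) = 112$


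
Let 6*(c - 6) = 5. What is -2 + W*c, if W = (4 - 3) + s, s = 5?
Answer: 39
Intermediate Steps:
W = 6 (W = (4 - 3) + 5 = 1 + 5 = 6)
c = 41/6 (c = 6 + (1/6)*5 = 6 + 5/6 = 41/6 ≈ 6.8333)
-2 + W*c = -2 + 6*(41/6) = -2 + 41 = 39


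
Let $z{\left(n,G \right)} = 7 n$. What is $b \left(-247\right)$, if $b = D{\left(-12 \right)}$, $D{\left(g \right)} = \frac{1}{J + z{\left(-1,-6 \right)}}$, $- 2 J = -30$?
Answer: $- \frac{247}{8} \approx -30.875$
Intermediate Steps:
$J = 15$ ($J = \left(- \frac{1}{2}\right) \left(-30\right) = 15$)
$D{\left(g \right)} = \frac{1}{8}$ ($D{\left(g \right)} = \frac{1}{15 + 7 \left(-1\right)} = \frac{1}{15 - 7} = \frac{1}{8}$)
$b = \frac{1}{8} \approx 0.125$
$b \left(-247\right) = \frac{1}{8} \left(-247\right) = - \frac{247}{8}$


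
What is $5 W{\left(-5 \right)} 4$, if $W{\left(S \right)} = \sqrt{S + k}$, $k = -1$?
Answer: $20 i \sqrt{6} \approx 48.99 i$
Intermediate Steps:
$W{\left(S \right)} = \sqrt{-1 + S}$ ($W{\left(S \right)} = \sqrt{S - 1} = \sqrt{-1 + S}$)
$5 W{\left(-5 \right)} 4 = 5 \sqrt{-1 - 5} \cdot 4 = 5 \sqrt{-6} \cdot 4 = 5 i \sqrt{6} \cdot 4 = 20 i \sqrt{6}$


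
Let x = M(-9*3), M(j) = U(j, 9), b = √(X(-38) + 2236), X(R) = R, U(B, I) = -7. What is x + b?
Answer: -7 + √2198 ≈ 39.883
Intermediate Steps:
b = √2198 (b = √(-38 + 2236) = √2198 ≈ 46.883)
M(j) = -7
x = -7
x + b = -7 + √2198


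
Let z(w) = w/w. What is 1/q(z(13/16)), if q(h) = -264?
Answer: -1/264 ≈ -0.0037879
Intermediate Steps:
z(w) = 1
1/q(z(13/16)) = 1/(-264) = -1/264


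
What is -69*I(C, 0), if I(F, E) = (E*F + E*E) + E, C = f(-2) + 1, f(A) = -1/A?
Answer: 0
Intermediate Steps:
C = 3/2 (C = -1/(-2) + 1 = -1*(-1/2) + 1 = 1/2 + 1 = 3/2 ≈ 1.5000)
I(F, E) = E + E**2 + E*F (I(F, E) = (E*F + E**2) + E = (E**2 + E*F) + E = E + E**2 + E*F)
-69*I(C, 0) = -0*(1 + 0 + 3/2) = -0*5/2 = -69*0 = 0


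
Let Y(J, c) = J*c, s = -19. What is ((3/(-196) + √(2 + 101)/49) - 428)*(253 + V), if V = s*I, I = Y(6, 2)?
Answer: -2097275/196 + 25*√103/49 ≈ -10695.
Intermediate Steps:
I = 12 (I = 6*2 = 12)
V = -228 (V = -19*12 = -228)
((3/(-196) + √(2 + 101)/49) - 428)*(253 + V) = ((3/(-196) + √(2 + 101)/49) - 428)*(253 - 228) = ((3*(-1/196) + √103*(1/49)) - 428)*25 = ((-3/196 + √103/49) - 428)*25 = (-83891/196 + √103/49)*25 = -2097275/196 + 25*√103/49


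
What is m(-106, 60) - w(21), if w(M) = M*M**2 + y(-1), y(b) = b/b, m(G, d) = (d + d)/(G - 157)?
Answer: -2436026/263 ≈ -9262.5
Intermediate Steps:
m(G, d) = 2*d/(-157 + G) (m(G, d) = (2*d)/(-157 + G) = 2*d/(-157 + G))
y(b) = 1
w(M) = 1 + M**3 (w(M) = M*M**2 + 1 = M**3 + 1 = 1 + M**3)
m(-106, 60) - w(21) = 2*60/(-157 - 106) - (1 + 21**3) = 2*60/(-263) - (1 + 9261) = 2*60*(-1/263) - 1*9262 = -120/263 - 9262 = -2436026/263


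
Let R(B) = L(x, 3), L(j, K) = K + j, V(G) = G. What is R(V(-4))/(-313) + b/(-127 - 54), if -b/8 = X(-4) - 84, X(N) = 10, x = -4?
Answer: -185115/56653 ≈ -3.2675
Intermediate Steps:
b = 592 (b = -8*(10 - 84) = -8*(-74) = 592)
R(B) = -1 (R(B) = 3 - 4 = -1)
R(V(-4))/(-313) + b/(-127 - 54) = -1/(-313) + 592/(-127 - 54) = -1*(-1/313) + 592/(-181) = 1/313 + 592*(-1/181) = 1/313 - 592/181 = -185115/56653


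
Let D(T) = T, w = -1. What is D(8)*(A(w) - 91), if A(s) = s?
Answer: -736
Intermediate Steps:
D(8)*(A(w) - 91) = 8*(-1 - 91) = 8*(-92) = -736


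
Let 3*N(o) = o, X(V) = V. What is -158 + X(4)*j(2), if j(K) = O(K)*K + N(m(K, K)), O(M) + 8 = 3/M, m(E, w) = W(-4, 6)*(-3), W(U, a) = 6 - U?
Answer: -250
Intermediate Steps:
m(E, w) = -30 (m(E, w) = (6 - 1*(-4))*(-3) = (6 + 4)*(-3) = 10*(-3) = -30)
N(o) = o/3
O(M) = -8 + 3/M
j(K) = -10 + K*(-8 + 3/K) (j(K) = (-8 + 3/K)*K + (1/3)*(-30) = K*(-8 + 3/K) - 10 = -10 + K*(-8 + 3/K))
-158 + X(4)*j(2) = -158 + 4*(-7 - 8*2) = -158 + 4*(-7 - 16) = -158 + 4*(-23) = -158 - 92 = -250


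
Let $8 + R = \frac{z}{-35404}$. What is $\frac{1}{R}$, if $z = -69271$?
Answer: $- \frac{668}{4037} \approx -0.16547$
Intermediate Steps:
$R = - \frac{4037}{668}$ ($R = -8 - \frac{69271}{-35404} = -8 - - \frac{1307}{668} = -8 + \frac{1307}{668} = - \frac{4037}{668} \approx -6.0434$)
$\frac{1}{R} = \frac{1}{- \frac{4037}{668}} = - \frac{668}{4037}$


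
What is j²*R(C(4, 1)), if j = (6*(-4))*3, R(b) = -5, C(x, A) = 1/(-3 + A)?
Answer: -25920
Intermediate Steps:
j = -72 (j = -24*3 = -72)
j²*R(C(4, 1)) = (-72)²*(-5) = 5184*(-5) = -25920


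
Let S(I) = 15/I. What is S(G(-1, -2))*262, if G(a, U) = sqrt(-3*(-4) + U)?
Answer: 393*sqrt(10) ≈ 1242.8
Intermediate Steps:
G(a, U) = sqrt(12 + U)
S(G(-1, -2))*262 = (15/(sqrt(12 - 2)))*262 = (15/(sqrt(10)))*262 = (15*(sqrt(10)/10))*262 = (3*sqrt(10)/2)*262 = 393*sqrt(10)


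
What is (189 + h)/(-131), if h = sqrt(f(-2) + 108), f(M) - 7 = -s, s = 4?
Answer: -189/131 - sqrt(111)/131 ≈ -1.5232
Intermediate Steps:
f(M) = 3 (f(M) = 7 - 1*4 = 7 - 4 = 3)
h = sqrt(111) (h = sqrt(3 + 108) = sqrt(111) ≈ 10.536)
(189 + h)/(-131) = (189 + sqrt(111))/(-131) = (189 + sqrt(111))*(-1/131) = -189/131 - sqrt(111)/131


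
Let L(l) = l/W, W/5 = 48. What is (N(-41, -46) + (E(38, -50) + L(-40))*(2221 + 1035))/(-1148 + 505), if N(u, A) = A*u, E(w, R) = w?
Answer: -375214/1929 ≈ -194.51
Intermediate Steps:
W = 240 (W = 5*48 = 240)
L(l) = l/240
(N(-41, -46) + (E(38, -50) + L(-40))*(2221 + 1035))/(-1148 + 505) = (-46*(-41) + (38 + (1/240)*(-40))*(2221 + 1035))/(-1148 + 505) = (1886 + (38 - ⅙)*3256)/(-643) = (1886 + (227/6)*3256)*(-1/643) = (1886 + 369556/3)*(-1/643) = (375214/3)*(-1/643) = -375214/1929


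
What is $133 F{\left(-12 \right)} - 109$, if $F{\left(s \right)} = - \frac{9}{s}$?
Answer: $- \frac{37}{4} \approx -9.25$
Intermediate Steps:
$133 F{\left(-12 \right)} - 109 = 133 \left(- \frac{9}{-12}\right) - 109 = 133 \left(\left(-9\right) \left(- \frac{1}{12}\right)\right) - 109 = 133 \cdot \frac{3}{4} - 109 = \frac{399}{4} - 109 = - \frac{37}{4}$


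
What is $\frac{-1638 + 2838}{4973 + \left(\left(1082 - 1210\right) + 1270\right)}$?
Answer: $\frac{240}{1223} \approx 0.19624$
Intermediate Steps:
$\frac{-1638 + 2838}{4973 + \left(\left(1082 - 1210\right) + 1270\right)} = \frac{1200}{4973 + \left(-128 + 1270\right)} = \frac{1200}{4973 + 1142} = \frac{1200}{6115} = 1200 \cdot \frac{1}{6115} = \frac{240}{1223}$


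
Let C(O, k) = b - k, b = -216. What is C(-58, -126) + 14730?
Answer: 14640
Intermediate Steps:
C(O, k) = -216 - k
C(-58, -126) + 14730 = (-216 - 1*(-126)) + 14730 = (-216 + 126) + 14730 = -90 + 14730 = 14640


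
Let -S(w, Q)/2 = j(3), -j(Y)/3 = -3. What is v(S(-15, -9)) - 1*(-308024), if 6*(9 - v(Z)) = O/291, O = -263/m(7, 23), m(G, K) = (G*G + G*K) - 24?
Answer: 100035565211/324756 ≈ 3.0803e+5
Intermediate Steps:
m(G, K) = -24 + G**2 + G*K (m(G, K) = (G**2 + G*K) - 24 = -24 + G**2 + G*K)
j(Y) = 9 (j(Y) = -3*(-3) = 9)
O = -263/186 (O = -263/(-24 + 7**2 + 7*23) = -263/(-24 + 49 + 161) = -263/186 ≈ -1.4140)
S(w, Q) = -18 (S(w, Q) = -2*9 = -18)
v(Z) = 2923067/324756 (v(Z) = 9 - (-263)/(1116*291) = 9 - 1/6*(-263/54126) = 9 + 263/324756 = 2923067/324756)
v(S(-15, -9)) - 1*(-308024) = 2923067/324756 - 1*(-308024) = 2923067/324756 + 308024 = 100035565211/324756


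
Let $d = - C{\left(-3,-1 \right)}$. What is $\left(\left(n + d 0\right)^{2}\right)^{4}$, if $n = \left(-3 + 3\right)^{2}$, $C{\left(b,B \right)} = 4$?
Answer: $0$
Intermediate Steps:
$d = -4$ ($d = \left(-1\right) 4 = -4$)
$n = 0$ ($n = 0^{2} = 0$)
$\left(\left(n + d 0\right)^{2}\right)^{4} = \left(\left(0 - 0\right)^{2}\right)^{4} = \left(\left(0 + 0\right)^{2}\right)^{4} = \left(0^{2}\right)^{4} = 0^{4} = 0$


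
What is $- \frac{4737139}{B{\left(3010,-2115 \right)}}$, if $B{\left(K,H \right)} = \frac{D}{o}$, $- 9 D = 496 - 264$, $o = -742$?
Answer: $- \frac{15817307121}{116} \approx -1.3636 \cdot 10^{8}$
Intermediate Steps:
$D = - \frac{232}{9}$ ($D = - \frac{496 - 264}{9} = \left(- \frac{1}{9}\right) 232 = - \frac{232}{9} \approx -25.778$)
$B{\left(K,H \right)} = \frac{116}{3339}$ ($B{\left(K,H \right)} = - \frac{232}{9 \left(-742\right)} = \left(- \frac{232}{9}\right) \left(- \frac{1}{742}\right) = \frac{116}{3339}$)
$- \frac{4737139}{B{\left(3010,-2115 \right)}} = - \frac{4737139}{\frac{116}{3339}} = \left(-4737139\right) \frac{3339}{116} = - \frac{15817307121}{116}$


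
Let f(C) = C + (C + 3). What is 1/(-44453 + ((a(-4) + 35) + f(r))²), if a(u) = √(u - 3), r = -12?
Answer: -I/(28*√7 + 44264*I) ≈ -2.2592e-5 - 3.781e-8*I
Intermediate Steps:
a(u) = √(-3 + u)
f(C) = 3 + 2*C (f(C) = C + (3 + C) = 3 + 2*C)
1/(-44453 + ((a(-4) + 35) + f(r))²) = 1/(-44453 + ((√(-3 - 4) + 35) + (3 + 2*(-12)))²) = 1/(-44453 + ((√(-7) + 35) + (3 - 24))²) = 1/(-44453 + ((I*√7 + 35) - 21)²) = 1/(-44453 + ((35 + I*√7) - 21)²) = 1/(-44453 + (14 + I*√7)²)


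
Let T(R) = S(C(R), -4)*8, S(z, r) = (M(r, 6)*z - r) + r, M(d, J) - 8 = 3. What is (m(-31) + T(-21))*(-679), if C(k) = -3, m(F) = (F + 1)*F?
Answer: -452214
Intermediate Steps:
m(F) = F*(1 + F) (m(F) = (1 + F)*F = F*(1 + F))
M(d, J) = 11 (M(d, J) = 8 + 3 = 11)
S(z, r) = 11*z (S(z, r) = (11*z - r) + r = (-r + 11*z) + r = 11*z)
T(R) = -264 (T(R) = (11*(-3))*8 = -33*8 = -264)
(m(-31) + T(-21))*(-679) = (-31*(1 - 31) - 264)*(-679) = (-31*(-30) - 264)*(-679) = (930 - 264)*(-679) = 666*(-679) = -452214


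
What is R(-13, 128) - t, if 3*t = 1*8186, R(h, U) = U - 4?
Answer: -7814/3 ≈ -2604.7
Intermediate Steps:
R(h, U) = -4 + U
t = 8186/3 (t = (1*8186)/3 = (⅓)*8186 = 8186/3 ≈ 2728.7)
R(-13, 128) - t = (-4 + 128) - 1*8186/3 = 124 - 8186/3 = -7814/3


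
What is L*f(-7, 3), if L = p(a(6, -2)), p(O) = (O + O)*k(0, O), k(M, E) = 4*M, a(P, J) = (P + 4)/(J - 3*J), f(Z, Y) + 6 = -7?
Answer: 0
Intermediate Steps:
f(Z, Y) = -13 (f(Z, Y) = -6 - 7 = -13)
a(P, J) = -(4 + P)/(2*J) (a(P, J) = (4 + P)/((-2*J)) = (4 + P)*(-1/(2*J)) = -(4 + P)/(2*J))
p(O) = 0 (p(O) = (O + O)*(4*0) = (2*O)*0 = 0)
L = 0
L*f(-7, 3) = 0*(-13) = 0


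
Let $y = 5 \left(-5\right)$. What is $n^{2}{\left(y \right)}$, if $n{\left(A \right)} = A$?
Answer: $625$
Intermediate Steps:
$y = -25$
$n^{2}{\left(y \right)} = \left(-25\right)^{2} = 625$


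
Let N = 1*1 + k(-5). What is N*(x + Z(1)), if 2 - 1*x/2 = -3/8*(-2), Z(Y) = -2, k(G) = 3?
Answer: 2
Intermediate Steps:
N = 4 (N = 1*1 + 3 = 1 + 3 = 4)
x = 5/2 (x = 4 - 2*(-3/8)*(-2) = 4 - 2*(-3*⅛)*(-2) = 4 - (-3)*(-2)/4 = 4 - 2*¾ = 4 - 3/2 = 5/2 ≈ 2.5000)
N*(x + Z(1)) = 4*(5/2 - 2) = 4*(½) = 2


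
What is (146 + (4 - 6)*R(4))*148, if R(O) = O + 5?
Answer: 18944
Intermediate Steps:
R(O) = 5 + O
(146 + (4 - 6)*R(4))*148 = (146 + (4 - 6)*(5 + 4))*148 = (146 - 2*9)*148 = (146 - 18)*148 = 128*148 = 18944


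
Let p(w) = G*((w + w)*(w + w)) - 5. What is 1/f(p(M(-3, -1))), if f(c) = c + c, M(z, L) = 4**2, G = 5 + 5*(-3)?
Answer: -1/20490 ≈ -4.8804e-5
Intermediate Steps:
G = -10 (G = 5 - 15 = -10)
M(z, L) = 16
p(w) = -5 - 40*w**2 (p(w) = -10*(w + w)*(w + w) - 5 = -10*2*w*2*w - 5 = -40*w**2 - 5 = -5 - 40*w**2)
f(c) = 2*c
1/f(p(M(-3, -1))) = 1/(2*(-5 - 40*16**2)) = 1/(2*(-5 - 40*256)) = 1/(2*(-5 - 10240)) = 1/(2*(-10245)) = 1/(-20490) = -1/20490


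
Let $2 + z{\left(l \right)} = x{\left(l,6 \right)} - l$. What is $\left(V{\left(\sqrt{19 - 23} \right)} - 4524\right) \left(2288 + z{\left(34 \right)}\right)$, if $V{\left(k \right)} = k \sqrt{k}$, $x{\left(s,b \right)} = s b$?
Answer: $-11110944 + 4912 \left(-1\right)^{\frac{3}{4}} \sqrt{2} \approx -1.1116 \cdot 10^{7} + 4912.0 i$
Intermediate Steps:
$x{\left(s,b \right)} = b s$
$V{\left(k \right)} = k^{\frac{3}{2}}$
$z{\left(l \right)} = -2 + 5 l$ ($z{\left(l \right)} = -2 + \left(6 l - l\right) = -2 + 5 l$)
$\left(V{\left(\sqrt{19 - 23} \right)} - 4524\right) \left(2288 + z{\left(34 \right)}\right) = \left(\left(\sqrt{19 - 23}\right)^{\frac{3}{2}} - 4524\right) \left(2288 + \left(-2 + 5 \cdot 34\right)\right) = \left(\left(\sqrt{-4}\right)^{\frac{3}{2}} - 4524\right) \left(2288 + \left(-2 + 170\right)\right) = \left(\left(2 i\right)^{\frac{3}{2}} - 4524\right) \left(2288 + 168\right) = \left(\left(1 + i\right)^{3} - 4524\right) 2456 = \left(-4524 + \left(1 + i\right)^{3}\right) 2456 = -11110944 + 2456 \left(1 + i\right)^{3}$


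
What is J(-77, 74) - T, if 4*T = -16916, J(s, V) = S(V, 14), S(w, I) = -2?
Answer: 4227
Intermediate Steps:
J(s, V) = -2
T = -4229 (T = (¼)*(-16916) = -4229)
J(-77, 74) - T = -2 - 1*(-4229) = -2 + 4229 = 4227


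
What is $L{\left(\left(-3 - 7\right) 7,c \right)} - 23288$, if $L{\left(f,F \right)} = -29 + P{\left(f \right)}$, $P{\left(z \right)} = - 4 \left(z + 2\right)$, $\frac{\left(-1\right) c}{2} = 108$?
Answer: $-23045$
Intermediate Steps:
$c = -216$ ($c = \left(-2\right) 108 = -216$)
$P{\left(z \right)} = -8 - 4 z$ ($P{\left(z \right)} = - 4 \left(2 + z\right) = -8 - 4 z$)
$L{\left(f,F \right)} = -37 - 4 f$ ($L{\left(f,F \right)} = -29 - \left(8 + 4 f\right) = -37 - 4 f$)
$L{\left(\left(-3 - 7\right) 7,c \right)} - 23288 = \left(-37 - 4 \left(-3 - 7\right) 7\right) - 23288 = \left(-37 - 4 \left(\left(-10\right) 7\right)\right) - 23288 = \left(-37 - -280\right) - 23288 = \left(-37 + 280\right) - 23288 = 243 - 23288 = -23045$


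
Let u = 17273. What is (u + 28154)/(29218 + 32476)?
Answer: 45427/61694 ≈ 0.73633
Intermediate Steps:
(u + 28154)/(29218 + 32476) = (17273 + 28154)/(29218 + 32476) = 45427/61694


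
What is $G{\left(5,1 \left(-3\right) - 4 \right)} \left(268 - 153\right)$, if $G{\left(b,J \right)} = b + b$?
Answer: $1150$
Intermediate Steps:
$G{\left(b,J \right)} = 2 b$
$G{\left(5,1 \left(-3\right) - 4 \right)} \left(268 - 153\right) = 2 \cdot 5 \left(268 - 153\right) = 10 \cdot 115 = 1150$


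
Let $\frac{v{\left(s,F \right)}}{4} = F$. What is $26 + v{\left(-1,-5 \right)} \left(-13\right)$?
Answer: $286$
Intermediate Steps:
$v{\left(s,F \right)} = 4 F$
$26 + v{\left(-1,-5 \right)} \left(-13\right) = 26 + 4 \left(-5\right) \left(-13\right) = 26 - -260 = 26 + 260 = 286$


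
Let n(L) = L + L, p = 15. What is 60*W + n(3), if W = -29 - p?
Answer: -2634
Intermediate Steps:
n(L) = 2*L
W = -44 (W = -29 - 1*15 = -29 - 15 = -44)
60*W + n(3) = 60*(-44) + 2*3 = -2640 + 6 = -2634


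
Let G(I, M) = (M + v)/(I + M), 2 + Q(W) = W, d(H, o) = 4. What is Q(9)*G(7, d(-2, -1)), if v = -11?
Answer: -49/11 ≈ -4.4545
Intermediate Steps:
Q(W) = -2 + W
G(I, M) = (-11 + M)/(I + M) (G(I, M) = (M - 11)/(I + M) = (-11 + M)/(I + M))
Q(9)*G(7, d(-2, -1)) = (-2 + 9)*((-11 + 4)/(7 + 4)) = 7*(-7/11) = -49/11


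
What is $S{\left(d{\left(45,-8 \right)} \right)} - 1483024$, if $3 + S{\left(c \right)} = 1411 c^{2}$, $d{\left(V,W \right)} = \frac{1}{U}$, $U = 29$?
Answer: $- \frac{1247224296}{841} \approx -1.483 \cdot 10^{6}$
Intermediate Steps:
$d{\left(V,W \right)} = \frac{1}{29}$
$S{\left(c \right)} = -3 + 1411 c^{2}$
$S{\left(d{\left(45,-8 \right)} \right)} - 1483024 = \left(-3 + \frac{1411}{841}\right) - 1483024 = - \frac{1112}{841} - 1483024 = - \frac{1247224296}{841}$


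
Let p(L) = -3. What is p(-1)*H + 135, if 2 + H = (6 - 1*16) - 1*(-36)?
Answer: 63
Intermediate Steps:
H = 24 (H = -2 + ((6 - 1*16) - 1*(-36)) = -2 + ((6 - 16) + 36) = -2 + (-10 + 36) = -2 + 26 = 24)
p(-1)*H + 135 = -3*24 + 135 = -72 + 135 = 63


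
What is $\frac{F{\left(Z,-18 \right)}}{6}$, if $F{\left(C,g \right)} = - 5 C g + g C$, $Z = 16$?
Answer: $192$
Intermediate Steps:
$F{\left(C,g \right)} = - 4 C g$ ($F{\left(C,g \right)} = - 5 C g + C g = - 4 C g$)
$\frac{F{\left(Z,-18 \right)}}{6} = \frac{\left(-4\right) 16 \left(-18\right)}{6} = 1152 \cdot \frac{1}{6} = 192$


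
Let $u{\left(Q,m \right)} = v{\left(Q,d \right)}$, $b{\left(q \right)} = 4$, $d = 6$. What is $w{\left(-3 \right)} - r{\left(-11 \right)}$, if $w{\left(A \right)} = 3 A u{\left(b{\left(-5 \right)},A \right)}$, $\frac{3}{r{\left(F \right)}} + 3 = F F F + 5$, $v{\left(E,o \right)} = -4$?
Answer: $\frac{15949}{443} \approx 36.002$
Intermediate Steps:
$u{\left(Q,m \right)} = -4$
$r{\left(F \right)} = \frac{3}{2 + F^{3}}$ ($r{\left(F \right)} = \frac{3}{-3 + \left(F F F + 5\right)} = \frac{3}{-3 + \left(F F^{2} + 5\right)} = \frac{3}{-3 + \left(F^{3} + 5\right)} = \frac{3}{-3 + \left(5 + F^{3}\right)} = \frac{3}{2 + F^{3}}$)
$w{\left(A \right)} = - 12 A$ ($w{\left(A \right)} = 3 A \left(-4\right) = - 12 A$)
$w{\left(-3 \right)} - r{\left(-11 \right)} = \left(-12\right) \left(-3\right) - \frac{3}{2 + \left(-11\right)^{3}} = 36 - \frac{3}{2 - 1331} = 36 - \frac{3}{-1329} = 36 - 3 \left(- \frac{1}{1329}\right) = 36 - - \frac{1}{443} = 36 + \frac{1}{443} = \frac{15949}{443}$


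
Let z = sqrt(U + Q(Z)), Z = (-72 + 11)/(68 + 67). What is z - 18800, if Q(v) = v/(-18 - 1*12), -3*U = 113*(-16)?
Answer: -18800 + sqrt(4881722)/90 ≈ -18775.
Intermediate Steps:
U = 1808/3 (U = -113*(-16)/3 = -1/3*(-1808) = 1808/3 ≈ 602.67)
Z = -61/135 ≈ -0.45185
Q(v) = -v/30 (Q(v) = v/(-18 - 12) = v/(-30) = v*(-1/30) = -v/30)
z = sqrt(4881722)/90 (z = sqrt(1808/3 - 1/30*(-61/135)) = sqrt(1808/3 + 61/4050) = sqrt(2440861/4050) = sqrt(4881722)/90 ≈ 24.550)
z - 18800 = sqrt(4881722)/90 - 18800 = -18800 + sqrt(4881722)/90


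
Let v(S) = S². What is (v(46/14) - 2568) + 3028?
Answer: 23069/49 ≈ 470.80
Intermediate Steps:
(v(46/14) - 2568) + 3028 = ((46/14)² - 2568) + 3028 = ((46*(1/14))² - 2568) + 3028 = ((23/7)² - 2568) + 3028 = (529/49 - 2568) + 3028 = -125303/49 + 3028 = 23069/49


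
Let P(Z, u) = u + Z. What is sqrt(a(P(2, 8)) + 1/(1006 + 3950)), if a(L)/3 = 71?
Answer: sqrt(1307924331)/2478 ≈ 14.595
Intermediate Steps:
P(Z, u) = Z + u
a(L) = 213 (a(L) = 3*71 = 213)
sqrt(a(P(2, 8)) + 1/(1006 + 3950)) = sqrt(213 + 1/(1006 + 3950)) = sqrt(213 + 1/4956) = sqrt(1055629/4956) = sqrt(1307924331)/2478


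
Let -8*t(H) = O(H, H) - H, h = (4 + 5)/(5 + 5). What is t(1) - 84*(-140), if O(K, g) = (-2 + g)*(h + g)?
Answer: 940829/80 ≈ 11760.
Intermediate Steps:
h = 9/10 ≈ 0.90000
O(K, g) = (-2 + g)*(9/10 + g)
t(H) = 9/40 - H²/8 + 21*H/80 (t(H) = -((-9/5 + H² - 11*H/10) - H)/8 = -(-9/5 + H² - 21*H/10)/8 = 9/40 - H²/8 + 21*H/80)
t(1) - 84*(-140) = (9/40 - ⅛*1² + (21/80)*1) - 84*(-140) = (9/40 - ⅛*1 + 21/80) + 11760 = (9/40 - ⅛ + 21/80) + 11760 = 29/80 + 11760 = 940829/80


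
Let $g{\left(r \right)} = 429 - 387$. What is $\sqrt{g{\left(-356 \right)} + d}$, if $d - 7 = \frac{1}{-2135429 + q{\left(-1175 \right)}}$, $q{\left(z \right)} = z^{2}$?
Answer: $\frac{\sqrt{6979181021895}}{377402} \approx 7.0$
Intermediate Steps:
$g{\left(r \right)} = 42$ ($g{\left(r \right)} = 429 - 387 = 42$)
$d = \frac{5283627}{754804}$ ($d = 7 + \frac{1}{-2135429 + \left(-1175\right)^{2}} = 7 + \frac{1}{-2135429 + 1380625} = 7 + \frac{1}{-754804} = 7 - \frac{1}{754804} = \frac{5283627}{754804} \approx 7.0$)
$\sqrt{g{\left(-356 \right)} + d} = \sqrt{42 + \frac{5283627}{754804}} = \sqrt{\frac{36985395}{754804}} = \frac{\sqrt{6979181021895}}{377402}$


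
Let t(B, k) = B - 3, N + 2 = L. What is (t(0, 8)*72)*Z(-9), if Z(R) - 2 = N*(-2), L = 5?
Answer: 864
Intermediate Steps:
N = 3 (N = -2 + 5 = 3)
t(B, k) = -3 + B
Z(R) = -4 (Z(R) = 2 + 3*(-2) = 2 - 6 = -4)
(t(0, 8)*72)*Z(-9) = ((-3 + 0)*72)*(-4) = -3*72*(-4) = -216*(-4) = 864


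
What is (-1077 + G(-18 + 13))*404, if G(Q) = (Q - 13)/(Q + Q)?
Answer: -2171904/5 ≈ -4.3438e+5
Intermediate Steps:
G(Q) = (-13 + Q)/(2*Q) (G(Q) = (-13 + Q)/((2*Q)) = (-13 + Q)*(1/(2*Q)) = (-13 + Q)/(2*Q))
(-1077 + G(-18 + 13))*404 = (-1077 + (-13 + (-18 + 13))/(2*(-18 + 13)))*404 = (-1077 + (½)*(-13 - 5)/(-5))*404 = (-1077 + (½)*(-⅕)*(-18))*404 = (-1077 + 9/5)*404 = -5376/5*404 = -2171904/5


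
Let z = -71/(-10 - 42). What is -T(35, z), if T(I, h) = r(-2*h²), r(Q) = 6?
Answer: -6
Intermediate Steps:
z = 71/52 (z = -71/(-52) = -71*(-1/52) = 71/52 ≈ 1.3654)
T(I, h) = 6
-T(35, z) = -1*6 = -6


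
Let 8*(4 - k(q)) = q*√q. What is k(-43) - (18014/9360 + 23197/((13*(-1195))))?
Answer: 3991591/1118520 + 43*I*√43/8 ≈ 3.5686 + 35.246*I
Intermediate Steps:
k(q) = 4 - q^(3/2)/8 (k(q) = 4 - q*√q/8 = 4 - q^(3/2)/8)
k(-43) - (18014/9360 + 23197/((13*(-1195)))) = (4 - (-43)*I*√43/8) - (18014/9360 + 23197/((13*(-1195)))) = (4 - (-43)*I*√43/8) - (18014*(1/9360) + 23197/(-15535)) = (4 + 43*I*√43/8) - (9007/4680 + 23197*(-1/15535)) = (4 + 43*I*√43/8) - (9007/4680 - 23197/15535) = (4 + 43*I*√43/8) - 1*482489/1118520 = (4 + 43*I*√43/8) - 482489/1118520 = 3991591/1118520 + 43*I*√43/8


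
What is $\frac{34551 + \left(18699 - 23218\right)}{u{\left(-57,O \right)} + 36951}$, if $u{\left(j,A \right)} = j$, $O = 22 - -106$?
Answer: $\frac{15016}{18447} \approx 0.81401$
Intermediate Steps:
$O = 128$ ($O = 22 + 106 = 128$)
$\frac{34551 + \left(18699 - 23218\right)}{u{\left(-57,O \right)} + 36951} = \frac{34551 + \left(18699 - 23218\right)}{-57 + 36951} = \frac{34551 + \left(18699 - 23218\right)}{36894} = \left(34551 - 4519\right) \frac{1}{36894} = 30032 \cdot \frac{1}{36894} = \frac{15016}{18447}$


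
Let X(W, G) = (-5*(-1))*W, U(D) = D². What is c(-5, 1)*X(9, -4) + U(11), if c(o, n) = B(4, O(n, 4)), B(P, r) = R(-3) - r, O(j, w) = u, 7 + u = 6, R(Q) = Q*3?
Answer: -239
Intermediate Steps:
R(Q) = 3*Q
u = -1 (u = -7 + 6 = -1)
O(j, w) = -1
B(P, r) = -9 - r (B(P, r) = 3*(-3) - r = -9 - r)
X(W, G) = 5*W
c(o, n) = -8 (c(o, n) = -9 - 1*(-1) = -9 + 1 = -8)
c(-5, 1)*X(9, -4) + U(11) = -40*9 + 11² = -8*45 + 121 = -360 + 121 = -239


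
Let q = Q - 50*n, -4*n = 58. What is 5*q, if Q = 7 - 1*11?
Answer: 3605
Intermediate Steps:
n = -29/2 (n = -¼*58 = -29/2 ≈ -14.500)
Q = -4 (Q = 7 - 11 = -4)
q = 721 (q = -4 - 50*(-29/2) = -4 + 725 = 721)
5*q = 5*721 = 3605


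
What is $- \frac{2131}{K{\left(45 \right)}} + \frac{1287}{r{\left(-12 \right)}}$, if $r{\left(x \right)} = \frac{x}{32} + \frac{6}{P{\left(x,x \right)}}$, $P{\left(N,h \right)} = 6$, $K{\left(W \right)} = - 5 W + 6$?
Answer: $\frac{2265479}{1095} \approx 2068.9$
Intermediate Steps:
$K{\left(W \right)} = 6 - 5 W$
$r{\left(x \right)} = 1 + \frac{x}{32}$ ($r{\left(x \right)} = \frac{x}{32} + \frac{6}{6} = x \frac{1}{32} + 6 \cdot \frac{1}{6} = \frac{x}{32} + 1 = 1 + \frac{x}{32}$)
$- \frac{2131}{K{\left(45 \right)}} + \frac{1287}{r{\left(-12 \right)}} = - \frac{2131}{6 - 225} + \frac{1287}{1 + \frac{1}{32} \left(-12\right)} = - \frac{2131}{6 - 225} + \frac{1287}{1 - \frac{3}{8}} = - \frac{2131}{-219} + \frac{1287}{\frac{5}{8}} = \left(-2131\right) \left(- \frac{1}{219}\right) + 1287 \cdot \frac{8}{5} = \frac{2131}{219} + \frac{10296}{5} = \frac{2265479}{1095}$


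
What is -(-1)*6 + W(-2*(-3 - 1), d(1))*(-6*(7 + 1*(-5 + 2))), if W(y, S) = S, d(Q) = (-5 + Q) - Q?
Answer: 126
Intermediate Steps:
d(Q) = -5
-(-1)*6 + W(-2*(-3 - 1), d(1))*(-6*(7 + 1*(-5 + 2))) = -(-1)*6 - (-30)*(7 + 1*(-5 + 2)) = -1*(-6) - (-30)*(7 + 1*(-3)) = 6 - (-30)*(7 - 3) = 6 - (-30)*4 = 6 - 5*(-24) = 6 + 120 = 126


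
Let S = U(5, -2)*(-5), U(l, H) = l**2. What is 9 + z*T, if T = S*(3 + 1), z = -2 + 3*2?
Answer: -1991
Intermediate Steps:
S = -125 (S = 5**2*(-5) = 25*(-5) = -125)
z = 4 (z = -2 + 6 = 4)
T = -500 (T = -125*(3 + 1) = -125*4 = -500)
9 + z*T = 9 + 4*(-500) = 9 - 2000 = -1991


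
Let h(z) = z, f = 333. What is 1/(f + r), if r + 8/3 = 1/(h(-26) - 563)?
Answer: 1767/583696 ≈ 0.0030273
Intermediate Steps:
r = -4715/1767 (r = -8/3 + 1/(-26 - 563) = -8/3 + 1/(-589) = -8/3 - 1/589 = -4715/1767 ≈ -2.6684)
1/(f + r) = 1/(333 - 4715/1767) = 1/(583696/1767) = 1767/583696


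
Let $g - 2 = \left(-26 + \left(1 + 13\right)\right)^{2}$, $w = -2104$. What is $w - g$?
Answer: $-2250$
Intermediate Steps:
$g = 146$ ($g = 2 + \left(-26 + \left(1 + 13\right)\right)^{2} = 2 + \left(-26 + 14\right)^{2} = 2 + \left(-12\right)^{2} = 2 + 144 = 146$)
$w - g = -2104 - 146 = -2250$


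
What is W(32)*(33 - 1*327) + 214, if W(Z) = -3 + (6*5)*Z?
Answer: -281144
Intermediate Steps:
W(Z) = -3 + 30*Z
W(32)*(33 - 1*327) + 214 = (-3 + 30*32)*(33 - 1*327) + 214 = (-3 + 960)*(33 - 327) + 214 = 957*(-294) + 214 = -281358 + 214 = -281144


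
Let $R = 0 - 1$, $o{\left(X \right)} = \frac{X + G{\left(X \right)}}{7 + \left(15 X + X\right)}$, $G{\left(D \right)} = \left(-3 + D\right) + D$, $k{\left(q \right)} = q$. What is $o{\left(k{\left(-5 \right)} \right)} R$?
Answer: $- \frac{18}{73} \approx -0.24658$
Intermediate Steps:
$G{\left(D \right)} = -3 + 2 D$
$o{\left(X \right)} = \frac{-3 + 3 X}{7 + 16 X}$ ($o{\left(X \right)} = \frac{X + \left(-3 + 2 X\right)}{7 + \left(15 X + X\right)} = \frac{-3 + 3 X}{7 + 16 X}$)
$R = -1$
$o{\left(k{\left(-5 \right)} \right)} R = \frac{3 \left(-1 - 5\right)}{7 + 16 \left(-5\right)} \left(-1\right) = 3 \frac{1}{7 - 80} \left(-6\right) \left(-1\right) = 3 \frac{1}{-73} \left(-6\right) \left(-1\right) = 3 \left(- \frac{1}{73}\right) \left(-6\right) \left(-1\right) = \frac{18}{73} \left(-1\right) = - \frac{18}{73}$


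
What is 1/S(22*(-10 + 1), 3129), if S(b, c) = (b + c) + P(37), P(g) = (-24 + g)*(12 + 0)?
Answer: 1/3087 ≈ 0.00032394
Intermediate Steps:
P(g) = -288 + 12*g (P(g) = (-24 + g)*12 = -288 + 12*g)
S(b, c) = 156 + b + c (S(b, c) = (b + c) + (-288 + 12*37) = (b + c) + (-288 + 444) = (b + c) + 156 = 156 + b + c)
1/S(22*(-10 + 1), 3129) = 1/(156 + 22*(-10 + 1) + 3129) = 1/(156 + 22*(-9) + 3129) = 1/(156 - 198 + 3129) = 1/3087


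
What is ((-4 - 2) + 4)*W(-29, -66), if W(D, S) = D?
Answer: 58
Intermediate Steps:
((-4 - 2) + 4)*W(-29, -66) = ((-4 - 2) + 4)*(-29) = (-6 + 4)*(-29) = -2*(-29) = 58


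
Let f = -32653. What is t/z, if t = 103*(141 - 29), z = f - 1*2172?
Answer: -1648/4975 ≈ -0.33126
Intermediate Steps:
z = -34825 (z = -32653 - 1*2172 = -32653 - 2172 = -34825)
t = 11536 (t = 103*112 = 11536)
t/z = 11536/(-34825) = 11536*(-1/34825) = -1648/4975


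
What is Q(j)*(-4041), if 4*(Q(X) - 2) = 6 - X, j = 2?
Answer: -12123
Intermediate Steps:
Q(X) = 7/2 - X/4 (Q(X) = 2 + (6 - X)/4 = 2 + (3/2 - X/4) = 7/2 - X/4)
Q(j)*(-4041) = (7/2 - 1/4*2)*(-4041) = (7/2 - 1/2)*(-4041) = 3*(-4041) = -12123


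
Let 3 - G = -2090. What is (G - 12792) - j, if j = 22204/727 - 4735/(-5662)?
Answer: -44169176919/4116274 ≈ -10730.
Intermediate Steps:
G = 2093 (G = 3 - 1*(-2090) = 3 + 2090 = 2093)
j = 129161393/4116274 (j = 22204*(1/727) - 4735*(-1/5662) = 22204/727 + 4735/5662 = 129161393/4116274 ≈ 31.378)
(G - 12792) - j = (2093 - 12792) - 1*129161393/4116274 = -10699 - 129161393/4116274 = -44169176919/4116274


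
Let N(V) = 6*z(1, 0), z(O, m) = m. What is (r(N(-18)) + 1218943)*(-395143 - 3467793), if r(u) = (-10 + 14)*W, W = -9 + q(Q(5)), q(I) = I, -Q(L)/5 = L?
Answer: -4708173437352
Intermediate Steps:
Q(L) = -5*L
N(V) = 0 (N(V) = 6*0 = 0)
W = -34 (W = -9 - 5*5 = -9 - 25 = -34)
r(u) = -136 (r(u) = (-10 + 14)*(-34) = 4*(-34) = -136)
(r(N(-18)) + 1218943)*(-395143 - 3467793) = (-136 + 1218943)*(-395143 - 3467793) = 1218807*(-3862936) = -4708173437352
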